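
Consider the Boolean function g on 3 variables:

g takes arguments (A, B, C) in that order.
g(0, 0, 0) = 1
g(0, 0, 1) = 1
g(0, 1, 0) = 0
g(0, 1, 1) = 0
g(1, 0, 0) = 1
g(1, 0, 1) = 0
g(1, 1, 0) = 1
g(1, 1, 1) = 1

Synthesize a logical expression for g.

The 0-rows are (0,1,0), (0,1,1), (1,0,1). Take each as a conjunction (¬A·B·¬C, ¬A·B·C, A·¬B·C), form their disjunction, and complement — that gives a formula that is 1 everywhere g is.

g(A, B, C) = ¬((((¬A ∧ B) ∧ ¬C) ∨ ((¬A ∧ B) ∧ C)) ∨ ((A ∧ ¬B) ∧ C))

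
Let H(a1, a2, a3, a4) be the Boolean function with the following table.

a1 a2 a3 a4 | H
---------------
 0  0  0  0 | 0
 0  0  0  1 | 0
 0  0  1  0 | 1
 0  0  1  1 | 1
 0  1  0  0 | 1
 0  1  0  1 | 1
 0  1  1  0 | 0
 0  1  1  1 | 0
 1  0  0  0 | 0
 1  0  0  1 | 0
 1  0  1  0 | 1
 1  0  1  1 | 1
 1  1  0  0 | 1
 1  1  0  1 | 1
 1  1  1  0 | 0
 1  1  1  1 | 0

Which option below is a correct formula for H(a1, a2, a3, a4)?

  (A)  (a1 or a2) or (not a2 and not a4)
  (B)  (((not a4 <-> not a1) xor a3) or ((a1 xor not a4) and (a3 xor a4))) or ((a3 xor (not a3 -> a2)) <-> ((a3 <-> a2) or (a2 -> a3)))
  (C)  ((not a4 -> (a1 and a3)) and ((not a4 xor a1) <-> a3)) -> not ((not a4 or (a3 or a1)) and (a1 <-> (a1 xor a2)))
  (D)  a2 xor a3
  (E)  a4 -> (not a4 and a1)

D

(A) fails at (0,0,0,0): the formula yields 1, H is 0.
(B) fails at (0,0,0,0): the formula yields 1, H is 0.
(C) fails at (0,0,0,0): the formula yields 1, H is 0.
(E) fails at (0,0,0,0): the formula yields 1, H is 0.
That leaves (D). Evaluating it on every row reproduces the table of H exactly.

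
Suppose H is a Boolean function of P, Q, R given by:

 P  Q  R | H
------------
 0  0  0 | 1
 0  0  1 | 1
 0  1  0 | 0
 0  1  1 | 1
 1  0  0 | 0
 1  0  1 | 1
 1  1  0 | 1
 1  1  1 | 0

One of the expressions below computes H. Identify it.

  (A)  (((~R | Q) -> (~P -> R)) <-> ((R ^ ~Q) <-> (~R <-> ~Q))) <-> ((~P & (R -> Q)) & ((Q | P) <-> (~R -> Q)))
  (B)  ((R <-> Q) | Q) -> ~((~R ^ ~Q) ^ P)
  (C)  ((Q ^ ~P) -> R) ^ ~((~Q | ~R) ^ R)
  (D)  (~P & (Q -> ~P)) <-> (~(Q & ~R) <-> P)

B

(A) disagrees with H on (0,0,0) (formula → 0, table → 1); rule it out.
(C) disagrees with H on (0,0,0) (formula → 0, table → 1); rule it out.
(D) disagrees with H on (0,0,0) (formula → 0, table → 1); rule it out.
That leaves (B). Evaluating it on every row reproduces the table of H exactly.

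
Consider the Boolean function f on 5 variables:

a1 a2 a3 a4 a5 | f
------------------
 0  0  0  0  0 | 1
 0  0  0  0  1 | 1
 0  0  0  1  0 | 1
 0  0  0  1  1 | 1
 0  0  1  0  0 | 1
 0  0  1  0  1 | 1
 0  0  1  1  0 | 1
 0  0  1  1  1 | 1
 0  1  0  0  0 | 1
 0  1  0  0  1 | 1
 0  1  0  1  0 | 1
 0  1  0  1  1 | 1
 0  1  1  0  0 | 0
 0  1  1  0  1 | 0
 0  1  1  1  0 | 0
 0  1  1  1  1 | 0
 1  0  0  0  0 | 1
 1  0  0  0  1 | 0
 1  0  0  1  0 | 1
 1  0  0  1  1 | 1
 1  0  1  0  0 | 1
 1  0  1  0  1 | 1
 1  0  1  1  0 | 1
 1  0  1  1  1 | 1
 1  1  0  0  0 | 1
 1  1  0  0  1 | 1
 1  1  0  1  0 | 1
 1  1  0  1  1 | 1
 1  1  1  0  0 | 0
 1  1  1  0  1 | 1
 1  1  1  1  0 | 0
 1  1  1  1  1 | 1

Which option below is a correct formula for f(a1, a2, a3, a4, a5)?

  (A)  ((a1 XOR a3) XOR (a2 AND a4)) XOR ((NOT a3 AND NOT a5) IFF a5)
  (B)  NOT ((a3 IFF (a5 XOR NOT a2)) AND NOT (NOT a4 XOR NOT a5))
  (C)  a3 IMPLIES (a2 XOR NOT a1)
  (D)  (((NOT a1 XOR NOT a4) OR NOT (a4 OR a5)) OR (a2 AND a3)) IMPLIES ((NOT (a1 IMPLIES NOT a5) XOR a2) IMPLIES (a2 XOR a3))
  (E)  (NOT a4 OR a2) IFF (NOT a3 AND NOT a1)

D

(A): at (0,0,0,0,0) it gives 0, but f = 1 — eliminated.
(B): at (0,0,0,1,1) it gives 0, but f = 1 — eliminated.
(C): at (1,0,0,0,1) it gives 1, but f = 0 — eliminated.
(E): at (0,0,0,1,0) it gives 0, but f = 1 — eliminated.
Only (D) survives; checking it on all 32 rows confirms it matches f.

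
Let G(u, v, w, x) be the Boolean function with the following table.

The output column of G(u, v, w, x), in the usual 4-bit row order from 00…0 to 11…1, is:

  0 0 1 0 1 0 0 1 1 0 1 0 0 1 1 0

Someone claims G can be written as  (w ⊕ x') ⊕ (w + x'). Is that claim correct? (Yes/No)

No

Test each input against both G and the formula:
  u=0, v=0, w=0, x=0: formula gives 0, G = 0 ✓
  u=0, v=0, w=0, x=1: formula gives 0, G = 0 ✓
  u=0, v=0, w=1, x=0: formula gives 1, G = 1 ✓
  u=0, v=0, w=1, x=1: formula gives 0, G = 0 ✓
  u=0, v=1, w=0, x=0: formula gives 0, but G = 1 ✗
Since they disagree at (0,1,0,0), the expression is not a correct formula for G.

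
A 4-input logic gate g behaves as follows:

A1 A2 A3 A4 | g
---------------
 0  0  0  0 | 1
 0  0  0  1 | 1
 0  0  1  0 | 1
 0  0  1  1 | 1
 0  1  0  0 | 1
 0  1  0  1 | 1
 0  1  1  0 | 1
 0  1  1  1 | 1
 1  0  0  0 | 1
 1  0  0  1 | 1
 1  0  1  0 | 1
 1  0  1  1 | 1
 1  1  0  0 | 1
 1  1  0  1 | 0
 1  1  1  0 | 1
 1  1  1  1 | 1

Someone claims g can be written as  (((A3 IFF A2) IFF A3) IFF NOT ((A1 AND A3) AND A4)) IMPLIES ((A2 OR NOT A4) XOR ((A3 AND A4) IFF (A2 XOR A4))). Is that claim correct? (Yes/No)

No

Check the formula against g row by row:
  A1=0, A2=0, A3=0, A4=0: formula gives 1, g = 1 ✓
  A1=0, A2=0, A3=0, A4=1: formula gives 1, g = 1 ✓
  A1=0, A2=0, A3=1, A4=0: formula gives 1, g = 1 ✓
  A1=0, A2=0, A3=1, A4=1: formula gives 1, g = 1 ✓
  …
  A1=0, A2=1, A3=0, A4=1: formula gives 0, but g = 1 ✗
Row (0,1,0,1) is a counterexample, so the formula is not equivalent to g.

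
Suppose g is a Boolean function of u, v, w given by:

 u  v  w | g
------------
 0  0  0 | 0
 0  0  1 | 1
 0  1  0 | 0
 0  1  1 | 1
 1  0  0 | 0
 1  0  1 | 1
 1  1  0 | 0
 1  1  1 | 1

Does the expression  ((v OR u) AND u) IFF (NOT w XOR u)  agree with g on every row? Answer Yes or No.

Check the formula against g row by row:
  u=0, v=0, w=0: formula gives 0, g = 0 ✓
  u=0, v=0, w=1: formula gives 1, g = 1 ✓
  u=0, v=1, w=0: formula gives 0, g = 0 ✓
  u=0, v=1, w=1: formula gives 1, g = 1 ✓
  u=1, v=0, w=0: formula gives 0, g = 0 ✓
  … (the remaining 3 rows also agree.)
No disagreement on any input; they are logically equivalent.

Yes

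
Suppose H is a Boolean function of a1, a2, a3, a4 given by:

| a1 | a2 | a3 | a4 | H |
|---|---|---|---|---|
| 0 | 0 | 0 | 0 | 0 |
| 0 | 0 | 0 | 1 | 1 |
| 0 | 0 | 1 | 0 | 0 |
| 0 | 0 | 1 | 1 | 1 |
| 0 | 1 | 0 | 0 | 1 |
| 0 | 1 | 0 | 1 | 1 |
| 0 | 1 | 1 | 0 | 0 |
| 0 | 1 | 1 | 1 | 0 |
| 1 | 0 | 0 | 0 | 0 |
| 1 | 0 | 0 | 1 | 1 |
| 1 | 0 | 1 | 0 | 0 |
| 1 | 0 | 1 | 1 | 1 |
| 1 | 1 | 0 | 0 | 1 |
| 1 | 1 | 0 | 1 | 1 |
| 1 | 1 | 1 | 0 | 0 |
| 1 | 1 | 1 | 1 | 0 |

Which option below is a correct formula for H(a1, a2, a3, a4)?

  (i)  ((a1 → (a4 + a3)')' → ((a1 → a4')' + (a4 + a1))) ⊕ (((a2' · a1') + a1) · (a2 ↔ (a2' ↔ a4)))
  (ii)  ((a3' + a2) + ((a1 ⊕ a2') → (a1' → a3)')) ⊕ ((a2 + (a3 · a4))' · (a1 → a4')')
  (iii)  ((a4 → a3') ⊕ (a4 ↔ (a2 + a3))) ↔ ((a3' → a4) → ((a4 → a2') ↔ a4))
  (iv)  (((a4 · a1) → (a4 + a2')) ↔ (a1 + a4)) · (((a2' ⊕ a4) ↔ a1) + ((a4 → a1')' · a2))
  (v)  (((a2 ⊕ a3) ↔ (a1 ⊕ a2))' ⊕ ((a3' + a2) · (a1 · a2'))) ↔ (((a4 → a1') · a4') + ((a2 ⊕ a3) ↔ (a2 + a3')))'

iii

(i): at (0,1,1,0) it gives 1, but H = 0 — eliminated.
(ii): at (0,0,0,0) it gives 1, but H = 0 — eliminated.
(iv): at (0,1,0,0) it gives 0, but H = 1 — eliminated.
(v): at (0,0,0,0) it gives 1, but H = 0 — eliminated.
(iii) is the remaining candidate, and it agrees with H on all 16 inputs.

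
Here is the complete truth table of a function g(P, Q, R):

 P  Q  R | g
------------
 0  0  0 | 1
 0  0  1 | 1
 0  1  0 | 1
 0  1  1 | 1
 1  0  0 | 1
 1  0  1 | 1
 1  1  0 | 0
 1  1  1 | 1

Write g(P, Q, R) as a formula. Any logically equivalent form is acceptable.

g(P, Q, R) = not ((P and Q) and not R)

g is 0 on exactly one input, (1,1,0), whose minterm is P·Q·¬R. So g is the negation of that single conjunction.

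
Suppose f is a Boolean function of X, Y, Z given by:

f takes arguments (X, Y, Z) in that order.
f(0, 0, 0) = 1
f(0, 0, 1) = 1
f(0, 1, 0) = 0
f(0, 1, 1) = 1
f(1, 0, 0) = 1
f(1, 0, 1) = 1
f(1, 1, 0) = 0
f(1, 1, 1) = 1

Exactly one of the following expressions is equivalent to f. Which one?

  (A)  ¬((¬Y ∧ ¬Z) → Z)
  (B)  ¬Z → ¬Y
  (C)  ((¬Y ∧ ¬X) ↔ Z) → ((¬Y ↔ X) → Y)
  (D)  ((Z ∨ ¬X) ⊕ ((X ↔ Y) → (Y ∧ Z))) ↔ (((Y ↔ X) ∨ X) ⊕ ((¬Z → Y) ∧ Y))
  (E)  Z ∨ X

(A): at (0,0,1) it gives 0, but f = 1 — eliminated.
(C): at (0,1,0) it gives 1, but f = 0 — eliminated.
(D): at (0,1,1) it gives 0, but f = 1 — eliminated.
(E): at (0,0,0) it gives 0, but f = 1 — eliminated.
(B) is the remaining candidate, and it agrees with f on all 8 inputs.

B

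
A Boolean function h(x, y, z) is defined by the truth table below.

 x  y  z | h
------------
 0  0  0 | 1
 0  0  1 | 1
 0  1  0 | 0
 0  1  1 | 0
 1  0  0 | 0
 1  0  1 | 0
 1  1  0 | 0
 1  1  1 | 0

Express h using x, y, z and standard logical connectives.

h=1 on 2 inputs: (0,0,0), (0,0,1). Reading each as a conjunction of literals (¬x·¬y·¬z, ¬x·¬y·z) and taking the OR gives the canonical DNF.

h(x, y, z) = ((NOT x AND NOT y) AND NOT z) OR ((NOT x AND NOT y) AND z)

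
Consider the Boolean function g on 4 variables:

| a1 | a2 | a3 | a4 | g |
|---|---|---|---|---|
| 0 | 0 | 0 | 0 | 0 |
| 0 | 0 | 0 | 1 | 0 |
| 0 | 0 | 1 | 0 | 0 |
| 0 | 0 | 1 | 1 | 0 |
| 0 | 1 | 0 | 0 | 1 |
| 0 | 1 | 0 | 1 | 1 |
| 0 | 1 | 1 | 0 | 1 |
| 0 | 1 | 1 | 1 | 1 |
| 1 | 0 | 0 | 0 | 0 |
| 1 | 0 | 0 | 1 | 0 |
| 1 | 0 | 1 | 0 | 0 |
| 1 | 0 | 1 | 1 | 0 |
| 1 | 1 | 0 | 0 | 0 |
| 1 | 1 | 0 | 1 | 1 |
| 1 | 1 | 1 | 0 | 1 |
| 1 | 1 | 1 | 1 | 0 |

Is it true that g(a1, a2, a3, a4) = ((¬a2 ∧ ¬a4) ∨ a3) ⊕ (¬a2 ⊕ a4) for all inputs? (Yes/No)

Evaluate ((¬a2 ∧ ¬a4) ∨ a3) ⊕ (¬a2 ⊕ a4) on each row and compare to g:
  a1=0, a2=0, a3=0, a4=0: formula gives 0, g = 0 ✓
  a1=0, a2=0, a3=0, a4=1: formula gives 0, g = 0 ✓
  a1=0, a2=0, a3=1, a4=0: formula gives 0, g = 0 ✓
  a1=0, a2=0, a3=1, a4=1: formula gives 1, but g = 0 ✗
Row (0,0,1,1) is a counterexample, so the formula is not equivalent to g.

No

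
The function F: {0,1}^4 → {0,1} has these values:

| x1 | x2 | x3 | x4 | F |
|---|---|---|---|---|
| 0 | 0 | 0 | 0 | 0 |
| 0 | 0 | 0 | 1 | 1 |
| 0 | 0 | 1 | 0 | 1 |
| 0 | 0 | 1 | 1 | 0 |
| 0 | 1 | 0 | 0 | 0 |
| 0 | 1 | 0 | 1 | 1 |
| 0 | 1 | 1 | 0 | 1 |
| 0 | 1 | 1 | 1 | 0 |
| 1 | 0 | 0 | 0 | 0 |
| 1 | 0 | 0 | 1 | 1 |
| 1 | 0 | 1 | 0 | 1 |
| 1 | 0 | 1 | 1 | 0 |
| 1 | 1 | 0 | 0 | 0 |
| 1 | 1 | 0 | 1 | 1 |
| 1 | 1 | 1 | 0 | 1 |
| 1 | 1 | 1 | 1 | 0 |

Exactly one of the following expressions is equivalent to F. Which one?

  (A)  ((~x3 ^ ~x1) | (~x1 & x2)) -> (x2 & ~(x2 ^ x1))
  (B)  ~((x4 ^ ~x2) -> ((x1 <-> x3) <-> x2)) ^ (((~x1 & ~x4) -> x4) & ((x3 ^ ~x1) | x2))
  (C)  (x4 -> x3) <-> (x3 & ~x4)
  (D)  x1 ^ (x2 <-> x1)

(A): at (0,0,0,0) it gives 1, but F = 0 — eliminated.
(B): at (0,0,0,0) it gives 1, but F = 0 — eliminated.
(D): at (0,0,0,0) it gives 1, but F = 0 — eliminated.
Only (C) survives; checking it on all 16 rows confirms it matches F.

C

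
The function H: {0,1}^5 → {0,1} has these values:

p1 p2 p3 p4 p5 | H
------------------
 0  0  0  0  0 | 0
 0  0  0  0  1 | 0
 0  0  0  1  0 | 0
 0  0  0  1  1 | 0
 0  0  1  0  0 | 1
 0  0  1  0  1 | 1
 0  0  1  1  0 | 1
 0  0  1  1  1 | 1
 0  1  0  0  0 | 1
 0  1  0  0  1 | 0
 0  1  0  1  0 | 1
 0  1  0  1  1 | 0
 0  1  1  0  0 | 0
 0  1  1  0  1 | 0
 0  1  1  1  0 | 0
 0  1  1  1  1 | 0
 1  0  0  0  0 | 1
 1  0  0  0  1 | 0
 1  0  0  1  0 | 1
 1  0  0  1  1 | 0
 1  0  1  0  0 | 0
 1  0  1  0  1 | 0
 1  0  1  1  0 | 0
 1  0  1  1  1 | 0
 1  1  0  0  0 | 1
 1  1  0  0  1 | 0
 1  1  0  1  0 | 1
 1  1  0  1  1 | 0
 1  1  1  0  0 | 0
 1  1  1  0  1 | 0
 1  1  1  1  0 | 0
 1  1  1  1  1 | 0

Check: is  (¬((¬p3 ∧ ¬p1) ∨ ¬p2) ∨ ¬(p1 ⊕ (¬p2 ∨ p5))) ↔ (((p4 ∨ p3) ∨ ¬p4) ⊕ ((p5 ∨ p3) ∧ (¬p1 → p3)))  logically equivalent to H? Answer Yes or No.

Check the formula against H row by row:
  p1=0, p2=0, p3=0, p4=0, p5=0: formula gives 0, H = 0 ✓
  p1=0, p2=0, p3=0, p4=0, p5=1: formula gives 0, H = 0 ✓
  p1=0, p2=0, p3=0, p4=1, p5=0: formula gives 0, H = 0 ✓
  p1=0, p2=0, p3=0, p4=1, p5=1: formula gives 0, H = 0 ✓
  … (the remaining 28 rows also agree.)
Every row agrees, so the formula is equivalent.

Yes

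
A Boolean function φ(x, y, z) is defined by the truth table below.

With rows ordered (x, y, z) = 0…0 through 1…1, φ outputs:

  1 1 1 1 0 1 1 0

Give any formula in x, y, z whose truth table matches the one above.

The 0-rows are (1,0,0), (1,1,1). Take each as a conjunction (x·¬y·¬z, x·y·z), form their disjunction, and complement — that gives a formula that is 1 everywhere φ is.

φ(x, y, z) = (((x · y') · z') + ((x · y) · z))'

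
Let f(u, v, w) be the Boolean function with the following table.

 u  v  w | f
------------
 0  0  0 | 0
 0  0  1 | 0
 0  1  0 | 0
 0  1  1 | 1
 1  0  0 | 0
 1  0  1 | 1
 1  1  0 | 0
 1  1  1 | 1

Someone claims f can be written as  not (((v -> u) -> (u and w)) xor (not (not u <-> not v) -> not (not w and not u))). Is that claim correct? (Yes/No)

Yes

Check the formula against f row by row:
  u=0, v=0, w=0: formula gives 0, f = 0 ✓
  u=0, v=0, w=1: formula gives 0, f = 0 ✓
  u=0, v=1, w=0: formula gives 0, f = 0 ✓
  u=0, v=1, w=1: formula gives 1, f = 1 ✓
  u=1, v=0, w=0: formula gives 0, f = 0 ✓
  … (the remaining 3 rows also agree.)
Every row agrees, so the formula is equivalent.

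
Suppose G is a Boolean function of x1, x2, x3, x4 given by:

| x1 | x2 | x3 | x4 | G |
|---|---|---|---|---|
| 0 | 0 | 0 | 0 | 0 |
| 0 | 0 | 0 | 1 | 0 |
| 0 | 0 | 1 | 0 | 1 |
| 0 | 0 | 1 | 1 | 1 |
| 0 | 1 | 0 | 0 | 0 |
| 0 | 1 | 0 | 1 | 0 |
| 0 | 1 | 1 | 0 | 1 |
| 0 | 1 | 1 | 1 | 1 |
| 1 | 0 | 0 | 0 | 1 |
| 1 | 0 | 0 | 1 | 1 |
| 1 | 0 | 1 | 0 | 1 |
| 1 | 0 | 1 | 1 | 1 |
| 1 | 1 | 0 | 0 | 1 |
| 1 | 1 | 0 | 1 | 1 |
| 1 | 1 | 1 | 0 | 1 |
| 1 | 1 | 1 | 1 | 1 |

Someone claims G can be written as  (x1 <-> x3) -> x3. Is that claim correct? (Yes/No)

Yes

Test each input against both G and the formula:
  x1=0, x2=0, x3=0, x4=0: formula gives 0, G = 0 ✓
  x1=0, x2=0, x3=0, x4=1: formula gives 0, G = 0 ✓
  x1=0, x2=0, x3=1, x4=0: formula gives 1, G = 1 ✓
  x1=0, x2=0, x3=1, x4=1: formula gives 1, G = 1 ✓
  …and likewise for the remaining 12 rows.
Every row agrees, so the formula is equivalent.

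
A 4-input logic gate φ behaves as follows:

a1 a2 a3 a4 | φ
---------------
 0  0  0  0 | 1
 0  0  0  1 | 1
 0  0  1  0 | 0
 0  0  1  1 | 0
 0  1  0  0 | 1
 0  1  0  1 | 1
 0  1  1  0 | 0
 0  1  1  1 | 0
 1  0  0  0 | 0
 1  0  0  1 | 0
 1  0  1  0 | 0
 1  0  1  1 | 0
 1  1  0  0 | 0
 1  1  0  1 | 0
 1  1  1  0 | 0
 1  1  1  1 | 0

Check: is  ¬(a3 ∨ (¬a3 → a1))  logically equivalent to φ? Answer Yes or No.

Test each input against both φ and the formula:
  a1=0, a2=0, a3=0, a4=0: formula gives 1, φ = 1 ✓
  a1=0, a2=0, a3=0, a4=1: formula gives 1, φ = 1 ✓
  a1=0, a2=0, a3=1, a4=0: formula gives 0, φ = 0 ✓
  a1=0, a2=0, a3=1, a4=1: formula gives 0, φ = 0 ✓
  … (the remaining 12 rows also agree.)
No disagreement on any input; they are logically equivalent.

Yes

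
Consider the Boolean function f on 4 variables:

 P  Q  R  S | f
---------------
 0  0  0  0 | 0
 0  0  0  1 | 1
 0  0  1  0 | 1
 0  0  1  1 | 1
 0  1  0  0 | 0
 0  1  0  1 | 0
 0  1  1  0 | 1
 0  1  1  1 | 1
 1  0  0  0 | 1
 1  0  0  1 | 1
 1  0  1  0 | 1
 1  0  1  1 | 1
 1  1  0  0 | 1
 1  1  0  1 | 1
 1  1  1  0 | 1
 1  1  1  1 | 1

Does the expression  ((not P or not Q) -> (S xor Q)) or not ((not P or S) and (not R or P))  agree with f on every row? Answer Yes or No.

Test each input against both f and the formula:
  P=0, Q=0, R=0, S=0: formula gives 0, f = 0 ✓
  P=0, Q=0, R=0, S=1: formula gives 1, f = 1 ✓
  P=0, Q=0, R=1, S=0: formula gives 1, f = 1 ✓
  P=0, Q=0, R=1, S=1: formula gives 1, f = 1 ✓
  P=0, Q=1, R=0, S=0: formula gives 1, but f = 0 ✗
Since they disagree at (0,1,0,0), the expression is not a correct formula for f.

No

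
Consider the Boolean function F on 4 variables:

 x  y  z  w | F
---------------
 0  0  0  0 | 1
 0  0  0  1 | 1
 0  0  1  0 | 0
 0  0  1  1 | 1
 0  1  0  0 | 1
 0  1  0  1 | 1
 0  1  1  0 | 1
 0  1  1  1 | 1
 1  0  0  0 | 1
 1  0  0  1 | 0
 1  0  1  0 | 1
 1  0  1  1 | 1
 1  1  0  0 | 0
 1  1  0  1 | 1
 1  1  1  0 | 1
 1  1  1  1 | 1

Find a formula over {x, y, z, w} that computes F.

F(x, y, z, w) = ¬(((((¬x ∧ ¬y) ∧ z) ∧ ¬w) ∨ (((x ∧ ¬y) ∧ ¬z) ∧ w)) ∨ (((x ∧ y) ∧ ¬z) ∧ ¬w))

The 0-rows are (0,0,1,0), (1,0,0,1), (1,1,0,0). Take each as a conjunction (¬x·¬y·z·¬w, x·¬y·¬z·w, x·y·¬z·¬w), form their disjunction, and complement — that gives a formula that is 1 everywhere F is.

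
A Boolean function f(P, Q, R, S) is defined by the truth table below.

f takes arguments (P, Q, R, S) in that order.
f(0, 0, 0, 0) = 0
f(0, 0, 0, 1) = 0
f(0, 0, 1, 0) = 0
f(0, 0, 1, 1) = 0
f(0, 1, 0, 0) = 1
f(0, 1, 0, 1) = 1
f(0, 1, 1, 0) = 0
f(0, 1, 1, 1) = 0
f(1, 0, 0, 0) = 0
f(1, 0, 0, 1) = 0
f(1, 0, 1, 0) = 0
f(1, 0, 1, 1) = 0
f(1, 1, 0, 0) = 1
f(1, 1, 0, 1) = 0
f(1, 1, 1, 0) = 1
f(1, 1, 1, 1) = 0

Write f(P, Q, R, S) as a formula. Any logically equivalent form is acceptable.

f(P, Q, R, S) = (((((P' · Q) · R') · S') + (((P' · Q) · R') · S)) + (((P · Q) · R') · S')) + (((P · Q) · R) · S')

Collect the rows where f=1 — (0,1,0,0), (0,1,0,1), (1,1,0,0), (1,1,1,0) — and write one minterm per row: ¬P·Q·¬R·¬S, ¬P·Q·¬R·S, P·Q·¬R·¬S, P·Q·R·¬S. Their union (logical OR) reproduces the table exactly.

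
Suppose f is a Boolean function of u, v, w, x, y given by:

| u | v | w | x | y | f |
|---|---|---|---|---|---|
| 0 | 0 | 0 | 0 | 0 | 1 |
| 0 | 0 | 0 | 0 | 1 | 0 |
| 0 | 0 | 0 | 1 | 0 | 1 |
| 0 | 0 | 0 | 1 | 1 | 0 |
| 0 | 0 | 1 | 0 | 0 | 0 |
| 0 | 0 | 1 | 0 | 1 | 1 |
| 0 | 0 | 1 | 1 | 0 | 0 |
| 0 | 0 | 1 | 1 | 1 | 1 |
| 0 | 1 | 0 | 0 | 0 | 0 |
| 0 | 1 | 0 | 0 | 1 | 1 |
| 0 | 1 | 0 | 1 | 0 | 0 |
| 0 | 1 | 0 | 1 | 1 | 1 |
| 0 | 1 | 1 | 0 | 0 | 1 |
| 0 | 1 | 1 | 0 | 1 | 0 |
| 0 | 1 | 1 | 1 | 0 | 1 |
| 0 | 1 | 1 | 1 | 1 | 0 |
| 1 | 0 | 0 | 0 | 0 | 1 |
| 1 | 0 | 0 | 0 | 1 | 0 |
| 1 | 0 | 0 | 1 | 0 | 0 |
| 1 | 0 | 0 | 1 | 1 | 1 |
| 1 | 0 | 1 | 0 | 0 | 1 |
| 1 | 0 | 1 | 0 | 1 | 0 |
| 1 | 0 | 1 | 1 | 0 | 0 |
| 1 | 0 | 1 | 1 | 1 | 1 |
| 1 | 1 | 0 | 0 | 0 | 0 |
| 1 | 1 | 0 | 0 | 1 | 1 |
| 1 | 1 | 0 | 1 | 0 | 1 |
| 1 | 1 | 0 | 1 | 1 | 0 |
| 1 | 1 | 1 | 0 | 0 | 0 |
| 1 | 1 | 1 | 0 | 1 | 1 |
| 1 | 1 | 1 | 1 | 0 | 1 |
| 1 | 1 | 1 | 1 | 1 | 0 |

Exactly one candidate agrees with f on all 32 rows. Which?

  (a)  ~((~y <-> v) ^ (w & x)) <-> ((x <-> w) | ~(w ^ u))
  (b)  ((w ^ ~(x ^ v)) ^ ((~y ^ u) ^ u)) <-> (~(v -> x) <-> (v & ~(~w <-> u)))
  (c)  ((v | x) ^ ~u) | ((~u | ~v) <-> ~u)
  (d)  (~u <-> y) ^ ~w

(b) fails at (0,0,0,0,0): the formula yields 0, f is 1.
(c) fails at (0,0,0,0,1): the formula yields 1, f is 0.
(d) fails at (0,1,0,0,0): the formula yields 1, f is 0.
(a) is the remaining candidate, and it agrees with f on all 32 inputs.

a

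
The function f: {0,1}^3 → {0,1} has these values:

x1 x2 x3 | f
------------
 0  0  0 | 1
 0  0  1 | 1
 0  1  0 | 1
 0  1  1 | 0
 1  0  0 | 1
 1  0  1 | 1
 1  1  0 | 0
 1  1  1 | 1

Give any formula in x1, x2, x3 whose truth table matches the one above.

The 0-rows are (0,1,1), (1,1,0). Take each as a conjunction (¬x1·x2·x3, x1·x2·¬x3), form their disjunction, and complement — that gives a formula that is 1 everywhere f is.

f(x1, x2, x3) = (((x1' · x2) · x3) + ((x1 · x2) · x3'))'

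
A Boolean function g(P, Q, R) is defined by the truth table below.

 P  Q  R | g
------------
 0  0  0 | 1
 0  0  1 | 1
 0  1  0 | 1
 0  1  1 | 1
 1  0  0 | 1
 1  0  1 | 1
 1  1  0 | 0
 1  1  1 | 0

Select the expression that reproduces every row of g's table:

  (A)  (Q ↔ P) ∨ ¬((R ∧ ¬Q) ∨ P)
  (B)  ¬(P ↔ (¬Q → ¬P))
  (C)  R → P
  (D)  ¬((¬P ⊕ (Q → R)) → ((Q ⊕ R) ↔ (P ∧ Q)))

(A) fails at (1,0,0): the formula yields 0, g is 1.
(C) fails at (0,0,1): the formula yields 0, g is 1.
(D) fails at (0,0,0): the formula yields 0, g is 1.
(B) is the remaining candidate, and it agrees with g on all 8 inputs.

B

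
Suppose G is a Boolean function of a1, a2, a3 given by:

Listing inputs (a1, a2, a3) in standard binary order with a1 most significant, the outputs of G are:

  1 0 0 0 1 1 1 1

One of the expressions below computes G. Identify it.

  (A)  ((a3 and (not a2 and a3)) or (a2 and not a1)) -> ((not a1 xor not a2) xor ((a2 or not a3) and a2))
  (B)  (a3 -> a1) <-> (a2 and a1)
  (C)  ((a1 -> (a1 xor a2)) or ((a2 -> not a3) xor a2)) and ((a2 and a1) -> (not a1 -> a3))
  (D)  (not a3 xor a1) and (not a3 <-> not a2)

(B) fails at (0,0,0): the formula yields 0, G is 1.
(C) fails at (0,0,1): the formula yields 1, G is 0.
(D) fails at (1,0,0): the formula yields 0, G is 1.
Only (A) survives; checking it on all 8 rows confirms it matches G.

A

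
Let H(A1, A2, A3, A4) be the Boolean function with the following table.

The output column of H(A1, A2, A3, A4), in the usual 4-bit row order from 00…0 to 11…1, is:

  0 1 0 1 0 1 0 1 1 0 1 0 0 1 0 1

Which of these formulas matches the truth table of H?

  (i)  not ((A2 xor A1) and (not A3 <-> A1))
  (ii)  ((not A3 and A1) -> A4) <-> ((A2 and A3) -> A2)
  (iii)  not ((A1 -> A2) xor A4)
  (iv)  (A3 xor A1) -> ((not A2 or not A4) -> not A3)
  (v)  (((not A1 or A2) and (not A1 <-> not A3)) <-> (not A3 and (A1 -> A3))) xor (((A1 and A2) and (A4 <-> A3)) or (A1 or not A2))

iii

(i) disagrees with H on (0,0,0,0) (formula → 1, table → 0); rule it out.
(ii) disagrees with H on (0,0,0,0) (formula → 1, table → 0); rule it out.
(iv) disagrees with H on (0,0,0,0) (formula → 1, table → 0); rule it out.
(v) disagrees with H on (0,0,0,1) (formula → 0, table → 1); rule it out.
(iii) is the remaining candidate, and it agrees with H on all 16 inputs.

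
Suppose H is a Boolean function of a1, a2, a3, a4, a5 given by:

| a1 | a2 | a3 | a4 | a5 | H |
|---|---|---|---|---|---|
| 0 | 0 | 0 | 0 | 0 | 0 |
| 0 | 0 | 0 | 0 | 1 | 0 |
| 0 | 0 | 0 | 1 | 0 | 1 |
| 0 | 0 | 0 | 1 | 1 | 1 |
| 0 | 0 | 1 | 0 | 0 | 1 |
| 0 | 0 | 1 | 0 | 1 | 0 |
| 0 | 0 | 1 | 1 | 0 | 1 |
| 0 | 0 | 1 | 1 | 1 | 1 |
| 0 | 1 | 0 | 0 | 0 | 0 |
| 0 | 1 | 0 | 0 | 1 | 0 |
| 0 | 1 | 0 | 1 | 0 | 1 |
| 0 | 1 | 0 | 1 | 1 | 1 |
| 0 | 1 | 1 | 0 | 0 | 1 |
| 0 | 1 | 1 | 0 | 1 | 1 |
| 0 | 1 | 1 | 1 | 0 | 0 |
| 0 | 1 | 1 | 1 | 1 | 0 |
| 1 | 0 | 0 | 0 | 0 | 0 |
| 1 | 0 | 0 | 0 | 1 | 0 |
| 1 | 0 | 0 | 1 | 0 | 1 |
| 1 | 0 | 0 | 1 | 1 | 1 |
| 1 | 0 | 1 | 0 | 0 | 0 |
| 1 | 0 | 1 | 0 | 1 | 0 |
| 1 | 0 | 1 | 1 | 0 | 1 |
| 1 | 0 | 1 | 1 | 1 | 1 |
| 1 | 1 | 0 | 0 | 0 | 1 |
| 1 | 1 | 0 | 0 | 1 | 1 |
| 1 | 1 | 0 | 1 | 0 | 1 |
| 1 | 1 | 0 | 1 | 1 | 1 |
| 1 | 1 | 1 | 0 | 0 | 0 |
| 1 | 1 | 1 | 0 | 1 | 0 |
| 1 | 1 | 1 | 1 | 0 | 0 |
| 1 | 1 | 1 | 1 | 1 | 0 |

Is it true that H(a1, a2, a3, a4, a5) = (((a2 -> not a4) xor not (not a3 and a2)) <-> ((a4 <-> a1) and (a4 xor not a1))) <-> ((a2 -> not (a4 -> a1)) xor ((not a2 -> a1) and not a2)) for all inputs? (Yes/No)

Test each input against both H and the formula:
  a1=0, a2=0, a3=0, a4=0, a5=0: formula gives 0, H = 0 ✓
  a1=0, a2=0, a3=0, a4=0, a5=1: formula gives 0, H = 0 ✓
  a1=0, a2=0, a3=0, a4=1, a5=0: formula gives 1, H = 1 ✓
  a1=0, a2=0, a3=0, a4=1, a5=1: formula gives 1, H = 1 ✓
  a1=0, a2=0, a3=1, a4=0, a5=0: formula gives 0, but H = 1 ✗
Since they disagree at (0,0,1,0,0), the expression is not a correct formula for H.

No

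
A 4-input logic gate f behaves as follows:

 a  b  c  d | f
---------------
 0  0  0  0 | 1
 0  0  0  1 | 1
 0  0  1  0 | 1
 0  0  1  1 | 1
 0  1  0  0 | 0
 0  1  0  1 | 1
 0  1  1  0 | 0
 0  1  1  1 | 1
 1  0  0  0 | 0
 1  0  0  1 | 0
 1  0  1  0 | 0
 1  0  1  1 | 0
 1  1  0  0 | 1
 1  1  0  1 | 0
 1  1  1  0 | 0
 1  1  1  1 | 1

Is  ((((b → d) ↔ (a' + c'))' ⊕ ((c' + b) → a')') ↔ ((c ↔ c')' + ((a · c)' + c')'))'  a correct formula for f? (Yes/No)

Yes

Test each input against both f and the formula:
  a=0, b=0, c=0, d=0: formula gives 1, f = 1 ✓
  a=0, b=0, c=0, d=1: formula gives 1, f = 1 ✓
  a=0, b=0, c=1, d=0: formula gives 1, f = 1 ✓
  a=0, b=0, c=1, d=1: formula gives 1, f = 1 ✓
  …and likewise for the remaining 12 rows.
No disagreement on any input; they are logically equivalent.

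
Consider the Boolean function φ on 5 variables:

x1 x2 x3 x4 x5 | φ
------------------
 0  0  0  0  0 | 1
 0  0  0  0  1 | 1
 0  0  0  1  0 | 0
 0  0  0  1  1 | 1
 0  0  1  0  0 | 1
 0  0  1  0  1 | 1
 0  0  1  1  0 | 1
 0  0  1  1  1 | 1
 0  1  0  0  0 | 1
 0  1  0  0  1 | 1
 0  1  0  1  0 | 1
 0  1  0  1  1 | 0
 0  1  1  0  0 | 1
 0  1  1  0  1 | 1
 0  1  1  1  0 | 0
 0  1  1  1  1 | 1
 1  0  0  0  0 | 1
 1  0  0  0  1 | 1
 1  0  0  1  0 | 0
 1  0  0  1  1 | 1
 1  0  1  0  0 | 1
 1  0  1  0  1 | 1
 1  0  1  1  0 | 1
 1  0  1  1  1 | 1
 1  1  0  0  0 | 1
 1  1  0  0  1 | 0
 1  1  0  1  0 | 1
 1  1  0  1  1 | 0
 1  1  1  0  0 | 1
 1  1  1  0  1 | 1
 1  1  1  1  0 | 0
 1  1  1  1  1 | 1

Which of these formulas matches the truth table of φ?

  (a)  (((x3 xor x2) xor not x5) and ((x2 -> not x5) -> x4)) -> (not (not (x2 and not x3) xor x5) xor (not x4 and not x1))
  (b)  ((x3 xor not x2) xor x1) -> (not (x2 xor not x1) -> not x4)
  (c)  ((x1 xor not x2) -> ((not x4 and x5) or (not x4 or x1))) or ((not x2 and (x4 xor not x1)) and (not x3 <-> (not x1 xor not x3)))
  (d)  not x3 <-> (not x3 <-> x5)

a

(b) disagrees with φ on (0,0,0,1,0) (formula → 1, table → 0); rule it out.
(c) disagrees with φ on (0,0,0,1,1) (formula → 0, table → 1); rule it out.
(d) disagrees with φ on (0,0,0,0,0) (formula → 0, table → 1); rule it out.
Only (a) survives; checking it on all 32 rows confirms it matches φ.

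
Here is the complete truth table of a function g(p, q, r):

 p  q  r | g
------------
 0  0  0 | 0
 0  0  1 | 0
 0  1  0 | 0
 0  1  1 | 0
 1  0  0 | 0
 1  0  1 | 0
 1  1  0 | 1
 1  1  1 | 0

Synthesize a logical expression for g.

g is 1 on exactly one input, (1,1,0), whose minterm is p·q·¬r. So g is just that conjunction.

g(p, q, r) = (p ∧ q) ∧ ¬r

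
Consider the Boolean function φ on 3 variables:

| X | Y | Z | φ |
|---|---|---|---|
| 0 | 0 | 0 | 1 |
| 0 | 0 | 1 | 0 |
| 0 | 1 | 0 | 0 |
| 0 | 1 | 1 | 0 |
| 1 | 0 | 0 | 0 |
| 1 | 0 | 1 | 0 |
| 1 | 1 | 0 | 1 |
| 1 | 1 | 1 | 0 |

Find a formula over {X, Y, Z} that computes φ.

Collect the rows where φ=1 — (0,0,0), (1,1,0) — and write one minterm per row: ¬X·¬Y·¬Z, X·Y·¬Z. Their union (logical OR) reproduces the table exactly.

φ(X, Y, Z) = ((X' · Y') · Z') + ((X · Y) · Z')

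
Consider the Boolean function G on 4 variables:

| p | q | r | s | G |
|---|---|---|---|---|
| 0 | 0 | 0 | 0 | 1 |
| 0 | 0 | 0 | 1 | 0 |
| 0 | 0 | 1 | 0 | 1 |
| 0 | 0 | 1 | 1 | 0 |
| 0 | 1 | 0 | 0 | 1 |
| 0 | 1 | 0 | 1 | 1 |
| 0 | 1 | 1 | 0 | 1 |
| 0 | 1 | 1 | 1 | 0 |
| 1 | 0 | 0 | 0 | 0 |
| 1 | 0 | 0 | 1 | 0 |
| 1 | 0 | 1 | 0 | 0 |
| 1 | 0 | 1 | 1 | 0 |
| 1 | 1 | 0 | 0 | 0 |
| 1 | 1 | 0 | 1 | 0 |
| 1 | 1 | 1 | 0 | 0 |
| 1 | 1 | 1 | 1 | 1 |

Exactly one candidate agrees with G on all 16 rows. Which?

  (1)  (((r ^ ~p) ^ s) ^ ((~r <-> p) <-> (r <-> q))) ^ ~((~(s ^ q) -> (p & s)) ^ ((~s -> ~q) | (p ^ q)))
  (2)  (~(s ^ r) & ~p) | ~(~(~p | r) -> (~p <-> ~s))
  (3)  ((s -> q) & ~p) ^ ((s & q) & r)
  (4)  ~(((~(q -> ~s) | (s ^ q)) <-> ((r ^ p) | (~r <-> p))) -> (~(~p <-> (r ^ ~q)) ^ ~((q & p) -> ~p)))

(1) disagrees with G on (0,0,0,1) (formula → 1, table → 0); rule it out.
(2) disagrees with G on (0,0,1,0) (formula → 0, table → 1); rule it out.
(4) disagrees with G on (0,0,1,0) (formula → 0, table → 1); rule it out.
Only (3) survives; checking it on all 16 rows confirms it matches G.

3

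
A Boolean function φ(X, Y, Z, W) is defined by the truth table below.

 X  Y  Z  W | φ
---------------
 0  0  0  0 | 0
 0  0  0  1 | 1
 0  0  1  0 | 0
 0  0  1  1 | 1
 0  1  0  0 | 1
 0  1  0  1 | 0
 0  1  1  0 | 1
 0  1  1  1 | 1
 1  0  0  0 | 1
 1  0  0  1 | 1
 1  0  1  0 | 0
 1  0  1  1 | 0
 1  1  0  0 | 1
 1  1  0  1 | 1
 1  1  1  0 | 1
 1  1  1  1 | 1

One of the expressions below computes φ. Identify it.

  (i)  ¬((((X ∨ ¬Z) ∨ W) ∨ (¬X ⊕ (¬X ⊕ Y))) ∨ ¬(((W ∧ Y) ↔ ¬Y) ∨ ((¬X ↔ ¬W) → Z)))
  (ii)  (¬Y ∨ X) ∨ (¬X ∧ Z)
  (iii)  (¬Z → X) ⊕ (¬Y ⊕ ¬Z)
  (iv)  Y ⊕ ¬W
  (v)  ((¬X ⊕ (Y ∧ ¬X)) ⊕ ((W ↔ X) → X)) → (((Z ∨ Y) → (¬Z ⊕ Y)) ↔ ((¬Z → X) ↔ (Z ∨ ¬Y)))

v

(i): at (0,0,0,1) it gives 0, but φ = 1 — eliminated.
(ii): at (0,0,0,0) it gives 1, but φ = 0 — eliminated.
(iii): at (0,0,0,1) it gives 0, but φ = 1 — eliminated.
(iv): at (0,0,0,0) it gives 1, but φ = 0 — eliminated.
That leaves (v). Evaluating it on every row reproduces the table of φ exactly.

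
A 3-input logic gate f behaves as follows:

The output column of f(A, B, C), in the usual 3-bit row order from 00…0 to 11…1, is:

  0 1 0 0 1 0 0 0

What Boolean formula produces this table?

f=1 on 2 inputs: (0,0,1), (1,0,0). Reading each as a conjunction of literals (¬A·¬B·C, A·¬B·¬C) and taking the OR gives the canonical DNF.

f(A, B, C) = ((NOT A AND NOT B) AND C) OR ((A AND NOT B) AND NOT C)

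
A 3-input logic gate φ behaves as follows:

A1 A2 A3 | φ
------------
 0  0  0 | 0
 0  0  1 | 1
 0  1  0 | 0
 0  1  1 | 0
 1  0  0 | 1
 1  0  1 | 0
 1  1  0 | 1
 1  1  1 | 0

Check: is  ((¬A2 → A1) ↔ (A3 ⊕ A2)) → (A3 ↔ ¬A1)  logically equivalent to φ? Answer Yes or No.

Check the formula against φ row by row:
  A1=0, A2=0, A3=0: formula gives 0, φ = 0 ✓
  A1=0, A2=0, A3=1: formula gives 1, φ = 1 ✓
  A1=0, A2=1, A3=0: formula gives 0, φ = 0 ✓
  A1=0, A2=1, A3=1: formula gives 1, but φ = 0 ✗
A single disagreement suffices: at (0,1,1) they differ, so the formula does not compute φ.

No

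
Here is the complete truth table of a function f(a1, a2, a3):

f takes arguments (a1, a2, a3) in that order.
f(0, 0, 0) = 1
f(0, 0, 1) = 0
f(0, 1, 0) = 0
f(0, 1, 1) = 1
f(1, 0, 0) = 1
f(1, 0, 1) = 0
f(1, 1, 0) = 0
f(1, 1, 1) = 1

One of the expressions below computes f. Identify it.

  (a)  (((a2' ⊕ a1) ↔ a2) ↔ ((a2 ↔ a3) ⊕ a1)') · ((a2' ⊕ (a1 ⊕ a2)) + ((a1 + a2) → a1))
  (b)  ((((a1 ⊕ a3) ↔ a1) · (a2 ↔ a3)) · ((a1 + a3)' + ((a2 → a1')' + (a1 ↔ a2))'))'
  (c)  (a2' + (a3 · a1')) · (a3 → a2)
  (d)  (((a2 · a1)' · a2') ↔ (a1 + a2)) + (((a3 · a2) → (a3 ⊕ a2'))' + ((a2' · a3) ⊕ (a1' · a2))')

a

(b): at (0,0,0) it gives 0, but f = 1 — eliminated.
(c): at (1,1,1) it gives 0, but f = 1 — eliminated.
(d): at (0,1,1) it gives 0, but f = 1 — eliminated.
That leaves (a). Evaluating it on every row reproduces the table of f exactly.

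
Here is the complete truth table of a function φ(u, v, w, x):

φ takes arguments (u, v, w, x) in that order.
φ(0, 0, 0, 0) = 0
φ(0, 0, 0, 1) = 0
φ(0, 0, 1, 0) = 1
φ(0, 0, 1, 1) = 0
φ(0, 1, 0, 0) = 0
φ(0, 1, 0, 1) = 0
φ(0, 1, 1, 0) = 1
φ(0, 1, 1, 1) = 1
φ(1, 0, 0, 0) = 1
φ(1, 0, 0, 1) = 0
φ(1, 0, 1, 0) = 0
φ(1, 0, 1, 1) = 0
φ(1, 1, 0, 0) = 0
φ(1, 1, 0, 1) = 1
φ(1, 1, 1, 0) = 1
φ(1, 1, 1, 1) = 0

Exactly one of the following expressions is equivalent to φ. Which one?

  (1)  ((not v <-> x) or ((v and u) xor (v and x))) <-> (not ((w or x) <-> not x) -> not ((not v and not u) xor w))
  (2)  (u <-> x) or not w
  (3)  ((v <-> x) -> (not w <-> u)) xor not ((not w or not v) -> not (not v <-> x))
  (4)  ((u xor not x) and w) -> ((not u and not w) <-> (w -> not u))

3

(1) disagrees with φ on (0,0,0,0) (formula → 1, table → 0); rule it out.
(2) disagrees with φ on (0,0,0,0) (formula → 1, table → 0); rule it out.
(4) disagrees with φ on (0,0,0,0) (formula → 1, table → 0); rule it out.
(3) is the remaining candidate, and it agrees with φ on all 16 inputs.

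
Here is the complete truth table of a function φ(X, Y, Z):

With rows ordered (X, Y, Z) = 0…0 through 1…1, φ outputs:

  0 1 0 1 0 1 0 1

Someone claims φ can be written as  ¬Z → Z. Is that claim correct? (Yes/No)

Yes

Test each input against both φ and the formula:
  X=0, Y=0, Z=0: formula gives 0, φ = 0 ✓
  X=0, Y=0, Z=1: formula gives 1, φ = 1 ✓
  X=0, Y=1, Z=0: formula gives 0, φ = 0 ✓
  X=0, Y=1, Z=1: formula gives 1, φ = 1 ✓
  X=1, Y=0, Z=0: formula gives 0, φ = 0 ✓
  …and likewise for the remaining 3 rows.
No disagreement on any input; they are logically equivalent.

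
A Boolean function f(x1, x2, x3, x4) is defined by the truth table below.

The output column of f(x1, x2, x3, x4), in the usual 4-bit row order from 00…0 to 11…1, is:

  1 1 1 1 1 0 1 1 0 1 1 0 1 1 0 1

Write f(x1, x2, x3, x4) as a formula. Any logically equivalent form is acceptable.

f is 0 on only 4 rows — (0,1,0,1), (1,0,0,0), (1,0,1,1), (1,1,1,0). Writing each as a minterm (¬x1·x2·¬x3·x4, x1·¬x2·¬x3·¬x4, x1·¬x2·x3·x4, x1·x2·x3·¬x4) and OR-ing them characterizes exactly where f=0, so f is the negation of that disjunction.

f(x1, x2, x3, x4) = ¬((((((¬x1 ∧ x2) ∧ ¬x3) ∧ x4) ∨ (((x1 ∧ ¬x2) ∧ ¬x3) ∧ ¬x4)) ∨ (((x1 ∧ ¬x2) ∧ x3) ∧ x4)) ∨ (((x1 ∧ x2) ∧ x3) ∧ ¬x4))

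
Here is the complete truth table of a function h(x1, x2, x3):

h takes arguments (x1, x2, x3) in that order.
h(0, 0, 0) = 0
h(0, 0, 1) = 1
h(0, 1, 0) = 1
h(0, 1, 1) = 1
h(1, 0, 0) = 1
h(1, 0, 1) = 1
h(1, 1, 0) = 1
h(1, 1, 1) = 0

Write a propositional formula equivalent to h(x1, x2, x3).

h is 0 on only 2 rows — (0,0,0), (1,1,1). Writing each as a minterm (¬x1·¬x2·¬x3, x1·x2·x3) and OR-ing them characterizes exactly where h=0, so h is the negation of that disjunction.

h(x1, x2, x3) = not (((not x1 and not x2) and not x3) or ((x1 and x2) and x3))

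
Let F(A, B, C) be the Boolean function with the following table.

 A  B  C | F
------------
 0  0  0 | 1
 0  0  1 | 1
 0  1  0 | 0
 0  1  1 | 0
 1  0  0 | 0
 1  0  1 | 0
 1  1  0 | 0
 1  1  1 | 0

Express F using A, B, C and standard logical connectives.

F(A, B, C) = ((A' · B') · C') + ((A' · B') · C)

F=1 on 2 inputs: (0,0,0), (0,0,1). Reading each as a conjunction of literals (¬A·¬B·¬C, ¬A·¬B·C) and taking the OR gives the canonical DNF.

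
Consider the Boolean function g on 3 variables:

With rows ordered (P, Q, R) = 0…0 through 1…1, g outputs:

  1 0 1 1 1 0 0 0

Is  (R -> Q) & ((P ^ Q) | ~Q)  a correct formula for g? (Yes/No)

Evaluate (R -> Q) & ((P ^ Q) | ~Q) on each row and compare to g:
  P=0, Q=0, R=0: formula gives 1, g = 1 ✓
  P=0, Q=0, R=1: formula gives 0, g = 0 ✓
  P=0, Q=1, R=0: formula gives 1, g = 1 ✓
  P=0, Q=1, R=1: formula gives 1, g = 1 ✓
  P=1, Q=0, R=0: formula gives 1, g = 1 ✓
  … (the remaining 3 rows also agree.)
No disagreement on any input; they are logically equivalent.

Yes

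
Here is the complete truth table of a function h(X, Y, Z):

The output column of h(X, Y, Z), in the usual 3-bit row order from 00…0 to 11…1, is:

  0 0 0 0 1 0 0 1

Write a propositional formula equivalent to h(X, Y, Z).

h=1 on 2 inputs: (1,0,0), (1,1,1). Reading each as a conjunction of literals (X·¬Y·¬Z, X·Y·Z) and taking the OR gives the canonical DNF.

h(X, Y, Z) = ((X and not Y) and not Z) or ((X and Y) and Z)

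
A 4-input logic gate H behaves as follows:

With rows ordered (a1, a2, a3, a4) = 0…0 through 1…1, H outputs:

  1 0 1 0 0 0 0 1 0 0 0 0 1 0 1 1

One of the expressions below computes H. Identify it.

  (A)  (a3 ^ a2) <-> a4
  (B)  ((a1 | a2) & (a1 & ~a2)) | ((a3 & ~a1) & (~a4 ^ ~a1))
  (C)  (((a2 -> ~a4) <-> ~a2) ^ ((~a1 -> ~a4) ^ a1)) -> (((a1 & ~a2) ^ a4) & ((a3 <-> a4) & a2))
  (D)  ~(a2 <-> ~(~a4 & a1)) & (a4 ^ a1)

(A): at (0,0,1,0) it gives 0, but H = 1 — eliminated.
(B): at (0,0,0,0) it gives 0, but H = 1 — eliminated.
(D): at (0,0,0,0) it gives 0, but H = 1 — eliminated.
Only (C) survives; checking it on all 16 rows confirms it matches H.

C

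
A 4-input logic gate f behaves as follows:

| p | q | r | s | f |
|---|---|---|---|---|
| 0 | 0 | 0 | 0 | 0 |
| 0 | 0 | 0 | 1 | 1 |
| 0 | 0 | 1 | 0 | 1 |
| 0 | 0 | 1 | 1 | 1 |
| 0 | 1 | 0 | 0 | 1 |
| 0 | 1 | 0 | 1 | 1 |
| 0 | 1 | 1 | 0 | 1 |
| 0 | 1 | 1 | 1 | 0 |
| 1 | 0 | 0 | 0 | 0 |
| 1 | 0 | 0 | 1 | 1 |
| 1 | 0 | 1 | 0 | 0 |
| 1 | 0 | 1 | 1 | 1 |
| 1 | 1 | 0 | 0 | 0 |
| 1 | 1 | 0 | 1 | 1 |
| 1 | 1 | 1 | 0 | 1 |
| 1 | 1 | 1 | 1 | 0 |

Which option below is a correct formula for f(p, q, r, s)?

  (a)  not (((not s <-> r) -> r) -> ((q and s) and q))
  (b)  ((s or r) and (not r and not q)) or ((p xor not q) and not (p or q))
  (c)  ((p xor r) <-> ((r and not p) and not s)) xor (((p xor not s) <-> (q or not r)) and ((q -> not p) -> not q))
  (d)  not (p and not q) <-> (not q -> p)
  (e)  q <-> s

(a): at (0,0,0,0) it gives 1, but f = 0 — eliminated.
(b): at (0,0,0,0) it gives 1, but f = 0 — eliminated.
(d): at (0,0,0,1) it gives 0, but f = 1 — eliminated.
(e): at (0,0,0,0) it gives 1, but f = 0 — eliminated.
That leaves (c). Evaluating it on every row reproduces the table of f exactly.

c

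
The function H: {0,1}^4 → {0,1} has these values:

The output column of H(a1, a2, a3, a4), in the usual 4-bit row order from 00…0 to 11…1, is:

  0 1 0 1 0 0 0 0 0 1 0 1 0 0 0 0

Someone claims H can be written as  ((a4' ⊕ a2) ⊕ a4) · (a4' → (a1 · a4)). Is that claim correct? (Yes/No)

Check the formula against H row by row:
  a1=0, a2=0, a3=0, a4=0: formula gives 0, H = 0 ✓
  a1=0, a2=0, a3=0, a4=1: formula gives 1, H = 1 ✓
  a1=0, a2=0, a3=1, a4=0: formula gives 0, H = 0 ✓
  a1=0, a2=0, a3=1, a4=1: formula gives 1, H = 1 ✓
  … (the remaining 12 rows also agree.)
No disagreement on any input; they are logically equivalent.

Yes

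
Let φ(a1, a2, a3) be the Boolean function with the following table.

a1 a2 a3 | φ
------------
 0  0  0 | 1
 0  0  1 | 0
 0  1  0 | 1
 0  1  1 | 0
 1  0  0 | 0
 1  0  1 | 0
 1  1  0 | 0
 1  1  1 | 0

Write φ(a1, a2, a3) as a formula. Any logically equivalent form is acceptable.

The 1-rows are (0,0,0), (0,1,0). Each contributes one minterm — ¬a1·¬a2·¬a3; ¬a1·a2·¬a3 — and their disjunction is a sum-of-products form of φ.

φ(a1, a2, a3) = ((a1' · a2') · a3') + ((a1' · a2) · a3')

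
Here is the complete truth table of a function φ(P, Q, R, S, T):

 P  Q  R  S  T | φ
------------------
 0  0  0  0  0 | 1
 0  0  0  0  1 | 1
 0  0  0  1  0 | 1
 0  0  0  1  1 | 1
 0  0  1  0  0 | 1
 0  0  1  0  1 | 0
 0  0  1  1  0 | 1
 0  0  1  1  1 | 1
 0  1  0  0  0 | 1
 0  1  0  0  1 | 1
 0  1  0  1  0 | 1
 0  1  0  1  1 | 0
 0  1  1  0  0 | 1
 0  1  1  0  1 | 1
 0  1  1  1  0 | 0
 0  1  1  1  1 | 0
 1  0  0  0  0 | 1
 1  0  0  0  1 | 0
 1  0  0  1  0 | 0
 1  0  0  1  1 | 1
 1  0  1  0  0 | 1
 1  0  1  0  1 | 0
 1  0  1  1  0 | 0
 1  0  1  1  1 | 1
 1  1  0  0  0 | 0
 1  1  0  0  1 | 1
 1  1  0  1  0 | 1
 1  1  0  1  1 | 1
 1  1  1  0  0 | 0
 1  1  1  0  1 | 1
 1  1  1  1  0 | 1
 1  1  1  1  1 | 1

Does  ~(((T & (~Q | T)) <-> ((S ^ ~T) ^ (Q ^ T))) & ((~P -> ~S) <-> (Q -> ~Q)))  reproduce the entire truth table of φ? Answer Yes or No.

Test each input against both φ and the formula:
  P=0, Q=0, R=0, S=0, T=0: formula gives 1, φ = 1 ✓
  P=0, Q=0, R=0, S=0, T=1: formula gives 0, but φ = 1 ✗
A single disagreement suffices: at (0,0,0,0,1) they differ, so the formula does not compute φ.

No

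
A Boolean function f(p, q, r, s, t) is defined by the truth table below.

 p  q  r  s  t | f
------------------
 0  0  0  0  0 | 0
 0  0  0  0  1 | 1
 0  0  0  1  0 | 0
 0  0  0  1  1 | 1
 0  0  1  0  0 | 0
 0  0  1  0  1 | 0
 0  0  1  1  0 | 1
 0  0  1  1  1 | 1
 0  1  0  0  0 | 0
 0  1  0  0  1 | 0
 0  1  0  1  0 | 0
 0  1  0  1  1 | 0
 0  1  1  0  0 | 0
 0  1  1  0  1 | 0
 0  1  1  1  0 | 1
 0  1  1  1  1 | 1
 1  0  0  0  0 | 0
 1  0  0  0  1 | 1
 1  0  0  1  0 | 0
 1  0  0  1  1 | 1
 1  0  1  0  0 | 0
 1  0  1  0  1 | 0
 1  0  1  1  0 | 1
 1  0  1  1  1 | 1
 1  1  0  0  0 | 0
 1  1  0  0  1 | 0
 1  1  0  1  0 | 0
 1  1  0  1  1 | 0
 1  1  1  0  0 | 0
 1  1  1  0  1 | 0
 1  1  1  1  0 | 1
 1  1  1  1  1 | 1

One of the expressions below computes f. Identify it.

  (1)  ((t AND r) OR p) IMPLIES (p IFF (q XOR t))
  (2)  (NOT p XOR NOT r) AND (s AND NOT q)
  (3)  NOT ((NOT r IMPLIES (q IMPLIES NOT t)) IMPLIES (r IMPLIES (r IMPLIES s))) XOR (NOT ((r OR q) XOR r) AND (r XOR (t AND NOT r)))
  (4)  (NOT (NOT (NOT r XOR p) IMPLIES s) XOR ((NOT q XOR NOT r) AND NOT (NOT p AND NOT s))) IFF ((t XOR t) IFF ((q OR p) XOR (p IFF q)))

3

(1) fails at (0,0,0,0,0): the formula yields 1, f is 0.
(2) fails at (0,0,0,0,1): the formula yields 0, f is 1.
(4) fails at (0,0,0,0,0): the formula yields 1, f is 0.
(3) is the remaining candidate, and it agrees with f on all 32 inputs.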